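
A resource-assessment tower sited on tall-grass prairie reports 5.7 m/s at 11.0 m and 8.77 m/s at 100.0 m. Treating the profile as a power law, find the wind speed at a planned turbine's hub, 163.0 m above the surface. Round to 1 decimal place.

9.6 m/s

First find α: α = ln(V₂/V₁)/ln(z₂/z₁) = ln(8.77/5.7)/ln(100.0/11.0) = 0.43087/2.20727 = 0.1952
Extrapolate from 100.0 m to 163.0 m: V₃ = 8.77 × (163.0/100.0)^0.1952 = 8.77 × 1.1001 = 9.6476 m/s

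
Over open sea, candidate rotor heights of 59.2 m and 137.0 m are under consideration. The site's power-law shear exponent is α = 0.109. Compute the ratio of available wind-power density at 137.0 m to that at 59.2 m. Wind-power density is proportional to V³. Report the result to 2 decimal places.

Speed ratio: V_B/V_A = (z_B/z_A)^α = (137.0/59.2)^0.109 = (2.3142)^0.109 = 1.09577
Power-density ratio: P_B/P_A = (V_B/V_A)³ = (1.09577)³ = 1.31570

1.32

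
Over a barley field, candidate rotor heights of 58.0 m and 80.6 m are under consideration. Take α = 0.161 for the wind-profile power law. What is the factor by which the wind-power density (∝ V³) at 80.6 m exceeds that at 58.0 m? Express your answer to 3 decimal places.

Speed ratio: V_B/V_A = (z_B/z_A)^α = (80.6/58.0)^0.161 = (1.3897)^0.161 = 1.05441
Power-density ratio: P_B/P_A = (V_B/V_A)³ = (1.05441)³ = 1.17226

1.172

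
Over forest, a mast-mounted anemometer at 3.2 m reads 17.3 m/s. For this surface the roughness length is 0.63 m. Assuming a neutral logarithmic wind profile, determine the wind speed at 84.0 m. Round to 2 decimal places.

Log law: V(z) ∝ ln(z/z₀), so V₂/V₁ = ln(z₂/z₀) / ln(z₁/z₀).
ln(84.0/0.63) = 4.8929, ln(3.2/0.63) = 1.6252
V₂ = 17.3 × 4.8929/1.6252 = 17.3 × 3.0106 = 52.0841 m/s

52.08 m/s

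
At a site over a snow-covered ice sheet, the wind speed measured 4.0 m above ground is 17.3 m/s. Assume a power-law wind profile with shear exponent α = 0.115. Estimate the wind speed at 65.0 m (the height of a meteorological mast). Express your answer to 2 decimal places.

Power-law profile: V₂ = V₁ · (z₂/z₁)^α
V₂ = 17.3 × (65.0/4.0)^0.115 = 17.3 × (16.2500)^0.115
    = 17.3 × 1.3780 = 23.8393 m/s

23.84 m/s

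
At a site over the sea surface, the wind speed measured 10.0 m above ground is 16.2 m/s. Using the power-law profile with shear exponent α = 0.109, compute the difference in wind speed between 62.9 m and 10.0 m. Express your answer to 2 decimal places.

Power law: V₂ = V₁ · (z₂/z₁)^α = 16.2 × (6.2900)^0.109 = 19.7956 m/s
ΔV = 19.7956 − 16.2 = 3.5956 m/s

3.60 m/s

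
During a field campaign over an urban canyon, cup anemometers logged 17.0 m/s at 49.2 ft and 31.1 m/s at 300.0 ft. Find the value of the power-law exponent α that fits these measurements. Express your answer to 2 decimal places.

Power law: V₂/V₁ = (z₂/z₁)^α ⇒ α = ln(V₂/V₁) / ln(z₂/z₁)
α = ln(31.1/17.0) / ln(300.0/49.2) = ln(1.8294) / ln(6.0976)
  = 0.60399 / 1.80789 = 0.33409

α ≈ 0.33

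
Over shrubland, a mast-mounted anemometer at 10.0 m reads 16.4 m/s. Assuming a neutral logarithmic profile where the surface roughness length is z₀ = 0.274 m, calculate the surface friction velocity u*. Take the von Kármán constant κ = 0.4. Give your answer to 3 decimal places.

Log law: V(z) = (u*/κ) · ln(z/z₀) ⇒ u* = κ · V / ln(z/z₀)
u* = 0.4 × 16.4 / ln(10.0/0.274) = 0.4 × 16.4 / 3.5972
   = 6.5600 / 3.5972 = 1.8236 m/s

u* ≈ 1.824 m/s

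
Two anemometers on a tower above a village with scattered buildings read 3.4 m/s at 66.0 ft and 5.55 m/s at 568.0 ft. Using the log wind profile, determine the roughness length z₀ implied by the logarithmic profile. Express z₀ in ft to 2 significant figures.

Log law: V(z) ∝ ln(z/z₀). With r = V₁/V₂ = 3.4/5.55 = 0.61261,
r · ln(z₂/z₀) = ln(z₁/z₀) ⇒ ln z₀ = (ln z₁ − r·ln z₂)/(1 − r)
ln z₀ = (4.18965 − 0.61261×6.34212) / 0.38739 = 0.7858
z₀ = exp(0.7858) = 2.194 ft

z₀ ≈ 2.2 ft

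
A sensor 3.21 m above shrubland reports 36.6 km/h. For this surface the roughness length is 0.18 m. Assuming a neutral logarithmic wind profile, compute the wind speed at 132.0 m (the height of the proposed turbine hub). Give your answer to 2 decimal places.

83.81 km/h

Log law: V(z) ∝ ln(z/z₀), so V₂/V₁ = ln(z₂/z₀) / ln(z₁/z₀).
ln(132.0/0.18) = 6.5976, ln(3.21/0.18) = 2.8811
V₂ = 36.6 × 6.5976/2.8811 = 36.6 × 2.2900 = 83.8134 km/h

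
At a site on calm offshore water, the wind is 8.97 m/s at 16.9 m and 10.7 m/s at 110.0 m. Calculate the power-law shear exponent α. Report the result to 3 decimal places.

Power law: V₂/V₁ = (z₂/z₁)^α ⇒ α = ln(V₂/V₁) / ln(z₂/z₁)
α = ln(10.7/8.97) / ln(110.0/16.9) = ln(1.1929) / ln(6.5089)
  = 0.17636 / 1.87317 = 0.09415

α ≈ 0.094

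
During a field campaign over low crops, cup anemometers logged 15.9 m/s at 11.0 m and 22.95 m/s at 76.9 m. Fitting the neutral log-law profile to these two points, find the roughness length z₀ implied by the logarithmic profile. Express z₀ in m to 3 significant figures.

z₀ ≈ 0.137 m

Log law: V(z) ∝ ln(z/z₀). With r = V₁/V₂ = 15.9/22.95 = 0.69281,
r · ln(z₂/z₀) = ln(z₁/z₀) ⇒ ln z₀ = (ln z₁ − r·ln z₂)/(1 − r)
ln z₀ = (2.39790 − 0.69281×4.34251) / 0.30719 = -1.9878
z₀ = exp(-1.9878) = 0.1370 m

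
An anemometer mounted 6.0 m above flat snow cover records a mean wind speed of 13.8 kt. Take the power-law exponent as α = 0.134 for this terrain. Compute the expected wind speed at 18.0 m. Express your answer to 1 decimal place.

Power-law profile: V₂ = V₁ · (z₂/z₁)^α
V₂ = 13.8 × (18.0/6.0)^0.134 = 13.8 × (3.0000)^0.134
    = 13.8 × 1.1586 = 15.9887 kt

16.0 kt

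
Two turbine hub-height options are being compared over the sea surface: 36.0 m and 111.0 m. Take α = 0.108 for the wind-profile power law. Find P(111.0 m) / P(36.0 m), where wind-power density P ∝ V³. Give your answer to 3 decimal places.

1.440

Speed ratio: V_B/V_A = (z_B/z_A)^α = (111.0/36.0)^0.108 = (3.0833)^0.108 = 1.12931
Power-density ratio: P_B/P_A = (V_B/V_A)³ = (1.12931)³ = 1.44027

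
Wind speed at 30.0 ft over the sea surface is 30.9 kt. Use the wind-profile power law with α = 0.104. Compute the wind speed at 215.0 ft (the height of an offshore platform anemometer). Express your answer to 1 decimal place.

Power-law profile: V₂ = V₁ · (z₂/z₁)^α
V₂ = 30.9 × (215.0/30.0)^0.104 = 30.9 × (7.1667)^0.104
    = 30.9 × 1.2273 = 37.9238 kt

37.9 kt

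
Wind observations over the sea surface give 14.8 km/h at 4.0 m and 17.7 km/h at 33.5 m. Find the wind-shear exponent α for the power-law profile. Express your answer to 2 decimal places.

α ≈ 0.08

Power law: V₂/V₁ = (z₂/z₁)^α ⇒ α = ln(V₂/V₁) / ln(z₂/z₁)
α = ln(17.7/14.8) / ln(33.5/4.0) = ln(1.1959) / ln(8.3750)
  = 0.17894 / 2.12525 = 0.08420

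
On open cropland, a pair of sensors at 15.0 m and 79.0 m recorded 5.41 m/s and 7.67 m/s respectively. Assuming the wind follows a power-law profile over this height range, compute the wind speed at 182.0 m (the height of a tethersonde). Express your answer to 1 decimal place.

9.1 m/s

First find α: α = ln(V₂/V₁)/ln(z₂/z₁) = ln(7.67/5.41)/ln(79.0/15.0) = 0.34907/1.66140 = 0.2101
Extrapolate from 79.0 m to 182.0 m: V₃ = 7.67 × (182.0/79.0)^0.2101 = 7.67 × 1.1917 = 9.1400 m/s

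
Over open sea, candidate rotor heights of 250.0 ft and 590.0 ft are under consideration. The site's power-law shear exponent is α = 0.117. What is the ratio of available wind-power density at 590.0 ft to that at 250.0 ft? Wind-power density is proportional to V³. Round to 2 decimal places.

1.35

Speed ratio: V_B/V_A = (z_B/z_A)^α = (590.0/250.0)^0.117 = (2.3600)^0.117 = 1.10568
Power-density ratio: P_B/P_A = (V_B/V_A)³ = (1.10568)³ = 1.35174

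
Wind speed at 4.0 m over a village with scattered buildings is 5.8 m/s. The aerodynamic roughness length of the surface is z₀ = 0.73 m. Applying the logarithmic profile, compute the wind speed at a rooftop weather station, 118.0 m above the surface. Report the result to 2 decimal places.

Log law: V(z) ∝ ln(z/z₀), so V₂/V₁ = ln(z₂/z₀) / ln(z₁/z₀).
ln(118.0/0.73) = 5.0854, ln(4.0/0.73) = 1.7010
V₂ = 5.8 × 5.0854/1.7010 = 5.8 × 2.9896 = 17.3399 m/s

17.34 m/s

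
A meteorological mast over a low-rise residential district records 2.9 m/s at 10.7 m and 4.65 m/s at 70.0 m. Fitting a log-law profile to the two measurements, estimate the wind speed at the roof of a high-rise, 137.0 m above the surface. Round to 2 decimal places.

Log law: V ∝ ln(z/z₀). From the pair, with r = V₁/V₂ = 0.62366,
ln z₀ = (ln z₁ − r·ln z₂)/(1 − r) = (2.3702 − 0.62366×4.2485)/0.37634 = -0.7423 → z₀ = 0.4760 m
V₃ = V₁ · ln(z₃/z₀)/ln(z₁/z₀) = 2.9 × 5.6623/3.1125 = 5.2756 m/s

5.28 m/s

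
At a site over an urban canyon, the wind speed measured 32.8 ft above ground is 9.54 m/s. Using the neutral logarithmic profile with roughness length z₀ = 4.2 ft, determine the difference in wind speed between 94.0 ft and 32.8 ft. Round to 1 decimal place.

4.9 m/s

Log law: V₂ = V₁ · ln(z₂/z₀)/ln(z₁/z₀) = 9.54 × 3.1082/2.0553 = 14.4269 m/s
ΔV = 14.4269 − 9.54 = 4.8869 m/s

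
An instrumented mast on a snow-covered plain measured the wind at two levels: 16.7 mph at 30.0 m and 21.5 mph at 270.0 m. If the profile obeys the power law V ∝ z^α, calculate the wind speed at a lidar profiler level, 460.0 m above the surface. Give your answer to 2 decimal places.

22.86 mph

First find α: α = ln(V₂/V₁)/ln(z₂/z₁) = ln(21.5/16.7)/ln(270.0/30.0) = 0.25264/2.19722 = 0.1150
Extrapolate from 270.0 m to 460.0 m: V₃ = 21.5 × (460.0/270.0)^0.1150 = 21.5 × 1.0632 = 22.8584 mph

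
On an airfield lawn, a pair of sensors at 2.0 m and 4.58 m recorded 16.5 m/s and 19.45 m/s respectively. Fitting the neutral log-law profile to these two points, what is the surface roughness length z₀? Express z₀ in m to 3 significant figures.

Log law: V(z) ∝ ln(z/z₀). With r = V₁/V₂ = 16.5/19.45 = 0.84833,
r · ln(z₂/z₀) = ln(z₁/z₀) ⇒ ln z₀ = (ln z₁ − r·ln z₂)/(1 − r)
ln z₀ = (0.69315 − 0.84833×1.52170) / 0.15167 = -3.9411
z₀ = exp(-3.9411) = 0.01943 m

z₀ ≈ 0.0194 m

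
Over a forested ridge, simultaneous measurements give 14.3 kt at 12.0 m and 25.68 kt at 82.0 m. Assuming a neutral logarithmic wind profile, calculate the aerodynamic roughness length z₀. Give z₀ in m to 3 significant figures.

z₀ ≈ 1.07 m

Log law: V(z) ∝ ln(z/z₀). With r = V₁/V₂ = 14.3/25.68 = 0.55685,
r · ln(z₂/z₀) = ln(z₁/z₀) ⇒ ln z₀ = (ln z₁ − r·ln z₂)/(1 − r)
ln z₀ = (2.48491 − 0.55685×4.40672) / 0.44315 = 0.0700
z₀ = exp(0.0700) = 1.072 m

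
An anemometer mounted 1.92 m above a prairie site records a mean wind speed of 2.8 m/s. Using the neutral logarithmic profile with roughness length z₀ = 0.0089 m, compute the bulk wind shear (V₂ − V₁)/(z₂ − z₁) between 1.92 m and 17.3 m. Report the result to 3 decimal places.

Log law: V₂ = V₁ · ln(z₂/z₀)/ln(z₁/z₀) = 2.8 × 7.5724/5.3740 = 3.9454 m/s
ΔV/Δz = (3.9454 − 2.8)/(17.3 − 1.92) = 1.1454/15.3800 = 0.07447 m/s/m

0.074 m/s/m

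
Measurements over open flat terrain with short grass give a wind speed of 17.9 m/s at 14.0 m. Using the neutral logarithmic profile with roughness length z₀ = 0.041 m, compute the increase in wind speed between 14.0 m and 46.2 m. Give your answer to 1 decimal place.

Log law: V₂ = V₁ · ln(z₂/z₀)/ln(z₁/z₀) = 17.9 × 7.0272/5.8332 = 21.5637 m/s
ΔV = 21.5637 − 17.9 = 3.6637 m/s

3.7 m/s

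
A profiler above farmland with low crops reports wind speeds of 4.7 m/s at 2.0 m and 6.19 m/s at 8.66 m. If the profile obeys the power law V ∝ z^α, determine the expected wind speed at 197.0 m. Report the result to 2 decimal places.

First find α: α = ln(V₂/V₁)/ln(z₂/z₁) = ln(6.19/4.7)/ln(8.66/2.0) = 0.27537/1.46557 = 0.1879
Extrapolate from 8.66 m to 197.0 m: V₃ = 6.19 × (197.0/8.66)^0.1879 = 6.19 × 1.7987 = 11.1341 m/s

11.13 m/s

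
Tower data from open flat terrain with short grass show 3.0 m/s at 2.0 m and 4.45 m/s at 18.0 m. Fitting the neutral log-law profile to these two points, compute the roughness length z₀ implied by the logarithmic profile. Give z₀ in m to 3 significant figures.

Log law: V(z) ∝ ln(z/z₀). With r = V₁/V₂ = 3.0/4.45 = 0.67416,
r · ln(z₂/z₀) = ln(z₁/z₀) ⇒ ln z₀ = (ln z₁ − r·ln z₂)/(1 − r)
ln z₀ = (0.69315 − 0.67416×2.89037) / 0.32584 = -3.8528
z₀ = exp(-3.8528) = 0.02122 m

z₀ ≈ 0.0212 m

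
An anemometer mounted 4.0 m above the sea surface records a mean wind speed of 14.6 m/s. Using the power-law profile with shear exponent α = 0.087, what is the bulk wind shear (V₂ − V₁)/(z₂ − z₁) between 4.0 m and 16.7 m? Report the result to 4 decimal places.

0.1522 m/s/m

Power law: V₂ = V₁ · (z₂/z₁)^α = 14.6 × (4.1750)^0.087 = 16.5329 m/s
ΔV/Δz = (16.5329 − 14.6)/(16.7 − 4.0) = 1.9329/12.7000 = 0.15220 m/s/m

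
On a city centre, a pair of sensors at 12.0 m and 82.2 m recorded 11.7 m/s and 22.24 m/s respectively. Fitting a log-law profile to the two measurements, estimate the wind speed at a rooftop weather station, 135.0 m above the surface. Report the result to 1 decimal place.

25.0 m/s

Log law: V ∝ ln(z/z₀). From the pair, with r = V₁/V₂ = 0.52608,
ln z₀ = (ln z₁ − r·ln z₂)/(1 − r) = (2.4849 − 0.52608×4.4092)/0.47392 = 0.3489 → z₀ = 1.417 m
V₃ = V₁ · ln(z₃/z₀)/ln(z₁/z₀) = 11.7 × 4.5564/2.1360 = 24.9575 m/s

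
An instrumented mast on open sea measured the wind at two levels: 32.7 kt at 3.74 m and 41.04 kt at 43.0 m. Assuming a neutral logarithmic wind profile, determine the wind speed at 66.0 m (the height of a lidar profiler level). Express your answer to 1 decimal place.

Log law: V ∝ ln(z/z₀). From the pair, with r = V₁/V₂ = 0.79678,
ln z₀ = (ln z₁ − r·ln z₂)/(1 − r) = (1.3191 − 0.79678×3.7612)/0.20322 = -8.2561 → z₀ = 0.0002597 m
V₃ = V₁ · ln(z₃/z₀)/ln(z₁/z₀) = 32.7 × 12.4458/9.5752 = 42.5032 kt

42.5 kt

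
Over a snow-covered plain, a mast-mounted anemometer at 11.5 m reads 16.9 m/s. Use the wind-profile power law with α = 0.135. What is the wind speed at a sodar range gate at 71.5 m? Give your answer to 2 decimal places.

21.63 m/s

Power-law profile: V₂ = V₁ · (z₂/z₁)^α
V₂ = 16.9 × (71.5/11.5)^0.135 = 16.9 × (6.2174)^0.135
    = 16.9 × 1.2798 = 21.6284 m/s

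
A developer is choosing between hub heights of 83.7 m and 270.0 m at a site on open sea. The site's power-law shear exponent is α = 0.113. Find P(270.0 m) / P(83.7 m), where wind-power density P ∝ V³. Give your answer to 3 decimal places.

Speed ratio: V_B/V_A = (z_B/z_A)^α = (270.0/83.7)^0.113 = (3.2258)^0.113 = 1.14150
Power-density ratio: P_B/P_A = (V_B/V_A)³ = (1.14150)³ = 1.48740

1.487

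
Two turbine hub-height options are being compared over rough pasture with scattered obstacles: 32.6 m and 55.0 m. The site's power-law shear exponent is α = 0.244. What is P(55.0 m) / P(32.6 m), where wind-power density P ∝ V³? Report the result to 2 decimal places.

Speed ratio: V_B/V_A = (z_B/z_A)^α = (55.0/32.6)^0.244 = (1.6871)^0.244 = 1.13612
Power-density ratio: P_B/P_A = (V_B/V_A)³ = (1.13612)³ = 1.46646

1.47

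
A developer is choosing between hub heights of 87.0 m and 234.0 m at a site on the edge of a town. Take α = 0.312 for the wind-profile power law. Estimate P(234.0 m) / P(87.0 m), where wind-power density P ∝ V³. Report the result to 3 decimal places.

Speed ratio: V_B/V_A = (z_B/z_A)^α = (234.0/87.0)^0.312 = (2.6897)^0.312 = 1.36165
Power-density ratio: P_B/P_A = (V_B/V_A)³ = (1.36165)³ = 2.52462

2.525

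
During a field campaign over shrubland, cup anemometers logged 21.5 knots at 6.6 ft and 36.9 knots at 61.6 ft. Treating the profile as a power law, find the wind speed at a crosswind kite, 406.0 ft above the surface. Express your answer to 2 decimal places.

58.22 knots

First find α: α = ln(V₂/V₁)/ln(z₂/z₁) = ln(36.9/21.5)/ln(61.6/6.6) = 0.54016/2.23359 = 0.2418
Extrapolate from 61.6 ft to 406.0 ft: V₃ = 36.9 × (406.0/61.6)^0.2418 = 36.9 × 1.5778 = 58.2204 knots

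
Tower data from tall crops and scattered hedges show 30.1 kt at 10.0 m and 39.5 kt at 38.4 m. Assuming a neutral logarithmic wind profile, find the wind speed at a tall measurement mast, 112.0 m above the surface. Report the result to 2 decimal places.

46.98 kt

Log law: V ∝ ln(z/z₀). From the pair, with r = V₁/V₂ = 0.76203,
ln z₀ = (ln z₁ − r·ln z₂)/(1 − r) = (2.3026 − 0.76203×3.6481)/0.23797 = -2.0058 → z₀ = 0.1346 m
V₃ = V₁ · ln(z₃/z₀)/ln(z₁/z₀) = 30.1 × 6.7243/4.3084 = 46.9785 kt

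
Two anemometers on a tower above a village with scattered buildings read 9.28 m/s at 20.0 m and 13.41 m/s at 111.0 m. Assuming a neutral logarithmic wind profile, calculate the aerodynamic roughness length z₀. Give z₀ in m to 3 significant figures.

Log law: V(z) ∝ ln(z/z₀). With r = V₁/V₂ = 9.28/13.41 = 0.69202,
r · ln(z₂/z₀) = ln(z₁/z₀) ⇒ ln z₀ = (ln z₁ − r·ln z₂)/(1 − r)
ln z₀ = (2.99573 − 0.69202×4.70953) / 0.30798 = -0.8551
z₀ = exp(-0.8551) = 0.4252 m

z₀ ≈ 0.425 m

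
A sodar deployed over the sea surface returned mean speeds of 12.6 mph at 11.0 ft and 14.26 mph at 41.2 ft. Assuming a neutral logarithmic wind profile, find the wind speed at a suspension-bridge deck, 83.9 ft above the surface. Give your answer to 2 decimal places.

15.15 mph

Log law: V ∝ ln(z/z₀). From the pair, with r = V₁/V₂ = 0.88359,
ln z₀ = (ln z₁ − r·ln z₂)/(1 − r) = (2.3979 − 0.88359×3.7184)/0.11641 = -7.6255 → z₀ = 0.0004878 ft
V₃ = V₁ · ln(z₃/z₀)/ln(z₁/z₀) = 12.6 × 12.0551/10.0234 = 15.1540 mph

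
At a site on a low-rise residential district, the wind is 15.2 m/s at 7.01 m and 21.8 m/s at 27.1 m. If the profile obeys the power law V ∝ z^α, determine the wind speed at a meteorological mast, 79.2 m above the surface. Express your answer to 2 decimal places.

29.02 m/s

First find α: α = ln(V₂/V₁)/ln(z₂/z₁) = ln(21.8/15.2)/ln(27.1/7.01) = 0.36061/1.35220 = 0.2667
Extrapolate from 27.1 m to 79.2 m: V₃ = 21.8 × (79.2/27.1)^0.2667 = 21.8 × 1.3311 = 29.0180 m/s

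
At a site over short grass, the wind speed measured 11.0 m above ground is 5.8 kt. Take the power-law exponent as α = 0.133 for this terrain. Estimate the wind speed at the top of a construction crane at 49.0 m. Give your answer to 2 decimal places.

Power-law profile: V₂ = V₁ · (z₂/z₁)^α
V₂ = 5.8 × (49.0/11.0)^0.133 = 5.8 × (4.4545)^0.133
    = 5.8 × 1.2198 = 7.0749 kt

7.07 kt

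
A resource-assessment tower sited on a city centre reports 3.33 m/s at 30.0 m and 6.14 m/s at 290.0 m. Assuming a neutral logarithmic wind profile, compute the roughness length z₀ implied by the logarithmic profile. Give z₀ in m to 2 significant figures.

z₀ ≈ 2.0 m

Log law: V(z) ∝ ln(z/z₀). With r = V₁/V₂ = 3.33/6.14 = 0.54235,
r · ln(z₂/z₀) = ln(z₁/z₀) ⇒ ln z₀ = (ln z₁ − r·ln z₂)/(1 − r)
ln z₀ = (3.40120 − 0.54235×5.66988) / 0.45765 = 0.7127
z₀ = exp(0.7127) = 2.039 m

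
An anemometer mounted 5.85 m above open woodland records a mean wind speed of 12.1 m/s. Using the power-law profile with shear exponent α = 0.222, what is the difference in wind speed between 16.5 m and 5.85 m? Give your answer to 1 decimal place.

Power law: V₂ = V₁ · (z₂/z₁)^α = 12.1 × (2.8205)^0.222 = 15.2320 m/s
ΔV = 15.2320 − 12.1 = 3.1320 m/s

3.1 m/s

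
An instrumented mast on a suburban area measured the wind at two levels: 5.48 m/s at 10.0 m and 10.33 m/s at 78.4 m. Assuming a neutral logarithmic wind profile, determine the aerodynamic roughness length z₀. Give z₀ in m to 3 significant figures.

Log law: V(z) ∝ ln(z/z₀). With r = V₁/V₂ = 5.48/10.33 = 0.53049,
r · ln(z₂/z₀) = ln(z₁/z₀) ⇒ ln z₀ = (ln z₁ − r·ln z₂)/(1 − r)
ln z₀ = (2.30259 − 0.53049×4.36182) / 0.46951 = -0.0241
z₀ = exp(-0.0241) = 0.9761 m

z₀ ≈ 0.976 m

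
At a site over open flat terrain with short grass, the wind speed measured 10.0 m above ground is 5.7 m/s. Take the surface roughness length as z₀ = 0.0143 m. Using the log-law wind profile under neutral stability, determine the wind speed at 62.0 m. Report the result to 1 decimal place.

Log law: V(z) ∝ ln(z/z₀), so V₂/V₁ = ln(z₂/z₀) / ln(z₁/z₀).
ln(62.0/0.0143) = 8.3746, ln(10.0/0.0143) = 6.5501
V₂ = 5.7 × 8.3746/6.5501 = 5.7 × 1.2786 = 7.2878 m/s

7.3 m/s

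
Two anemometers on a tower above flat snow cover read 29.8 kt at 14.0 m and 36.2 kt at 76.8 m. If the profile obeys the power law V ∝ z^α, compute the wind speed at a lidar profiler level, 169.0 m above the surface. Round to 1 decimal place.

First find α: α = ln(V₂/V₁)/ln(z₂/z₁) = ln(36.2/29.8)/ln(76.8/14.0) = 0.19455/1.70215 = 0.1143
Extrapolate from 76.8 m to 169.0 m: V₃ = 36.2 × (169.0/76.8)^0.1143 = 36.2 × 1.0943 = 39.6149 kt

39.6 kt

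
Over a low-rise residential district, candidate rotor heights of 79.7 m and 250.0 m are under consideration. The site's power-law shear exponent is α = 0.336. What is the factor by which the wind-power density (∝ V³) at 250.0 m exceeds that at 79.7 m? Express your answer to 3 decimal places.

3.166

Speed ratio: V_B/V_A = (z_B/z_A)^α = (250.0/79.7)^0.336 = (3.1368)^0.336 = 1.46831
Power-density ratio: P_B/P_A = (V_B/V_A)³ = (1.46831)³ = 3.16558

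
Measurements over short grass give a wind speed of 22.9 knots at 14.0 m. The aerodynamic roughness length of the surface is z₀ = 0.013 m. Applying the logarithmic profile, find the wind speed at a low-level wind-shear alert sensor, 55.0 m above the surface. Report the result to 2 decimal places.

Log law: V(z) ∝ ln(z/z₀), so V₂/V₁ = ln(z₂/z₀) / ln(z₁/z₀).
ln(55.0/0.013) = 8.3501, ln(14.0/0.013) = 6.9819
V₂ = 22.9 × 8.3501/6.9819 = 22.9 × 1.1960 = 27.3878 knots

27.39 knots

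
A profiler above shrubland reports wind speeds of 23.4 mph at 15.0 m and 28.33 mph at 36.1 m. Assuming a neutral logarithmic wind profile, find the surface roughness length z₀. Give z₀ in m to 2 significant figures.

Log law: V(z) ∝ ln(z/z₀). With r = V₁/V₂ = 23.4/28.33 = 0.82598,
r · ln(z₂/z₀) = ln(z₁/z₀) ⇒ ln z₀ = (ln z₁ − r·ln z₂)/(1 − r)
ln z₀ = (2.70805 − 0.82598×3.58629) / 0.17402 = -1.4605
z₀ = exp(-1.4605) = 0.2321 m

z₀ ≈ 0.23 m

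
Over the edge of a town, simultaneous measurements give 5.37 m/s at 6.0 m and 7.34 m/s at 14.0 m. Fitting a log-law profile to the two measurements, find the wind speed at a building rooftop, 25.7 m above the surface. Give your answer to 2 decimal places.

8.75 m/s

Log law: V ∝ ln(z/z₀). From the pair, with r = V₁/V₂ = 0.73161,
ln z₀ = (ln z₁ − r·ln z₂)/(1 − r) = (1.7918 − 0.73161×2.6391)/0.26839 = -0.5179 → z₀ = 0.5958 m
V₃ = V₁ · ln(z₃/z₀)/ln(z₁/z₀) = 5.37 × 3.7644/2.3096 = 8.7523 m/s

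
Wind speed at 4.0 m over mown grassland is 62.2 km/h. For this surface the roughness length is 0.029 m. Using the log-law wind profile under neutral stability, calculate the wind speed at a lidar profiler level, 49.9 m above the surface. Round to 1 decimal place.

94.1 km/h

Log law: V(z) ∝ ln(z/z₀), so V₂/V₁ = ln(z₂/z₀) / ln(z₁/z₀).
ln(49.9/0.029) = 7.4505, ln(4.0/0.029) = 4.9268
V₂ = 62.2 × 7.4505/4.9268 = 62.2 × 1.5122 = 94.0619 km/h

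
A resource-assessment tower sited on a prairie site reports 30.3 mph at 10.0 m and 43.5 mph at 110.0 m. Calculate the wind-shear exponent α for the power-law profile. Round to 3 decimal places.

Power law: V₂/V₁ = (z₂/z₁)^α ⇒ α = ln(V₂/V₁) / ln(z₂/z₁)
α = ln(43.5/30.3) / ln(110.0/10.0) = ln(1.4356) / ln(11.0000)
  = 0.36161 / 2.39790 = 0.15080

α ≈ 0.151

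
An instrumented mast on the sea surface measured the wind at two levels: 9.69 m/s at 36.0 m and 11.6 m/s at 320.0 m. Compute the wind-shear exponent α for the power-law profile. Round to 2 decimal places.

α ≈ 0.08

Power law: V₂/V₁ = (z₂/z₁)^α ⇒ α = ln(V₂/V₁) / ln(z₂/z₁)
α = ln(11.6/9.69) / ln(320.0/36.0) = ln(1.1971) / ln(8.8889)
  = 0.17991 / 2.18480 = 0.08235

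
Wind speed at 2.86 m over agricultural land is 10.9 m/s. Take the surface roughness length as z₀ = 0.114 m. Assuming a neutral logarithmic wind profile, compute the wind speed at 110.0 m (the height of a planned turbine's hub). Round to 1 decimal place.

Log law: V(z) ∝ ln(z/z₀), so V₂/V₁ = ln(z₂/z₀) / ln(z₁/z₀).
ln(110.0/0.114) = 6.8720, ln(2.86/0.114) = 3.2224
V₂ = 10.9 × 6.8720/3.2224 = 10.9 × 2.1326 = 23.2453 m/s

23.2 m/s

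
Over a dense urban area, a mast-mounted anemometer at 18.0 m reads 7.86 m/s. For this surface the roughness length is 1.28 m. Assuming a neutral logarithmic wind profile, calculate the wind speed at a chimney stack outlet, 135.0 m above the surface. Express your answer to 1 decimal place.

13.9 m/s

Log law: V(z) ∝ ln(z/z₀), so V₂/V₁ = ln(z₂/z₀) / ln(z₁/z₀).
ln(135.0/1.28) = 4.6584, ln(18.0/1.28) = 2.6435
V₂ = 7.86 × 4.6584/2.6435 = 7.86 × 1.7622 = 13.8509 m/s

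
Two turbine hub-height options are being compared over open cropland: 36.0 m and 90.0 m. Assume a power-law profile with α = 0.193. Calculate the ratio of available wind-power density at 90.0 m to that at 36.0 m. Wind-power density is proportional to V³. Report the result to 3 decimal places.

1.700

Speed ratio: V_B/V_A = (z_B/z_A)^α = (90.0/36.0)^0.193 = (2.5000)^0.193 = 1.19345
Power-density ratio: P_B/P_A = (V_B/V_A)³ = (1.19345)³ = 1.69984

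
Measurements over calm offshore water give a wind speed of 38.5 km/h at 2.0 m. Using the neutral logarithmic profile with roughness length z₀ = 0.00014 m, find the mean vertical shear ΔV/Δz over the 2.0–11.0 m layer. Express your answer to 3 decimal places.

0.762 km/h/m

Log law: V₂ = V₁ · ln(z₂/z₀)/ln(z₁/z₀) = 38.5 × 11.2718/9.5670 = 45.3603 km/h
ΔV/Δz = (45.3603 − 38.5)/(11.0 − 2.0) = 6.8603/9.0000 = 0.76226 km/h/m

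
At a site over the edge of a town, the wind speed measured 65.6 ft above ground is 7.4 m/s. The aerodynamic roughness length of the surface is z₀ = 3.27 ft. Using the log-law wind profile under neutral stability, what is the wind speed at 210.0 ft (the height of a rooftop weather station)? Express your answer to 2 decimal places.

10.27 m/s

Log law: V(z) ∝ ln(z/z₀), so V₂/V₁ = ln(z₂/z₀) / ln(z₁/z₀).
ln(210.0/3.27) = 4.1623, ln(65.6/3.27) = 2.9988
V₂ = 7.4 × 4.1623/2.9988 = 7.4 × 1.3880 = 10.2712 m/s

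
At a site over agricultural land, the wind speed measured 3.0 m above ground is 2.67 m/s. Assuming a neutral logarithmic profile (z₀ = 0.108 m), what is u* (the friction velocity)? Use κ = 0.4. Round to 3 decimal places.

u* ≈ 0.321 m/s

Log law: V(z) = (u*/κ) · ln(z/z₀) ⇒ u* = κ · V / ln(z/z₀)
u* = 0.4 × 2.67 / ln(3.0/0.108) = 0.4 × 2.67 / 3.3242
   = 1.0680 / 3.3242 = 0.3213 m/s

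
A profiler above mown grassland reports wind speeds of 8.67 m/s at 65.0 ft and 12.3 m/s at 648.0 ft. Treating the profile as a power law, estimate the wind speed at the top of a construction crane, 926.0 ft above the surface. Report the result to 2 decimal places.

First find α: α = ln(V₂/V₁)/ln(z₂/z₁) = ln(12.3/8.67)/ln(648.0/65.0) = 0.34973/2.29950 = 0.1521
Extrapolate from 648.0 ft to 926.0 ft: V₃ = 12.3 × (926.0/648.0)^0.1521 = 12.3 × 1.0558 = 12.9863 m/s

12.99 m/s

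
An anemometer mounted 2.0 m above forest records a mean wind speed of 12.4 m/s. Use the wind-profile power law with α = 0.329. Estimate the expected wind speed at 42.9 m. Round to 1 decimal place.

34.0 m/s

Power-law profile: V₂ = V₁ · (z₂/z₁)^α
V₂ = 12.4 × (42.9/2.0)^0.329 = 12.4 × (21.4500)^0.329
    = 12.4 × 2.7418 = 33.9986 m/s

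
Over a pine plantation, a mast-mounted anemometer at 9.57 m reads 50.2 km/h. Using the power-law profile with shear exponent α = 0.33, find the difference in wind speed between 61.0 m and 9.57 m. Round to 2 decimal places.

Power law: V₂ = V₁ · (z₂/z₁)^α = 50.2 × (6.3741)^0.33 = 92.5042 km/h
ΔV = 92.5042 − 50.2 = 42.3042 km/h

42.30 km/h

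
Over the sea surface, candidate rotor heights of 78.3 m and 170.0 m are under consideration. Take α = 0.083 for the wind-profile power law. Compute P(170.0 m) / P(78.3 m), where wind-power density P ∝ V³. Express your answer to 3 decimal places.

1.213

Speed ratio: V_B/V_A = (z_B/z_A)^α = (170.0/78.3)^0.083 = (2.1711)^0.083 = 1.06646
Power-density ratio: P_B/P_A = (V_B/V_A)³ = (1.06646)³ = 1.21293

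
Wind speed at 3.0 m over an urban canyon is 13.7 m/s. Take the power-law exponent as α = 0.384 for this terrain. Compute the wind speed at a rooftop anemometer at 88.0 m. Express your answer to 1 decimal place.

50.1 m/s

Power-law profile: V₂ = V₁ · (z₂/z₁)^α
V₂ = 13.7 × (88.0/3.0)^0.384 = 13.7 × (29.3333)^0.384
    = 13.7 × 3.6599 = 50.1403 m/s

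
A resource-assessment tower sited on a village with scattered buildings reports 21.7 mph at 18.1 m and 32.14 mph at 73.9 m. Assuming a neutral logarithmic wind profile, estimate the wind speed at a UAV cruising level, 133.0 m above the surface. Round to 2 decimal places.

36.50 mph

Log law: V ∝ ln(z/z₀). From the pair, with r = V₁/V₂ = 0.67517,
ln z₀ = (ln z₁ − r·ln z₂)/(1 − r) = (2.8959 − 0.67517×4.3027)/0.32483 = -0.0282 → z₀ = 0.9722 m
V₃ = V₁ · ln(z₃/z₀)/ln(z₁/z₀) = 21.7 × 4.9185/2.9241 = 36.5009 mph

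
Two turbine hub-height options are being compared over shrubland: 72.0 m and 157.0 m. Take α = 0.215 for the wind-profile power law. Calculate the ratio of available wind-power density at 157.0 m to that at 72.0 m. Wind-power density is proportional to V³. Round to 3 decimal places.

Speed ratio: V_B/V_A = (z_B/z_A)^α = (157.0/72.0)^0.215 = (2.1806)^0.215 = 1.18247
Power-density ratio: P_B/P_A = (V_B/V_A)³ = (1.18247)³ = 1.65339

1.653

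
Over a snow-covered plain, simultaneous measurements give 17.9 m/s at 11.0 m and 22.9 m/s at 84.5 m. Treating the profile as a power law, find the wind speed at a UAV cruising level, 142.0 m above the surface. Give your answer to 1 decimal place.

24.4 m/s

First find α: α = ln(V₂/V₁)/ln(z₂/z₁) = ln(22.9/17.9)/ln(84.5/11.0) = 0.24634/2.03886 = 0.1208
Extrapolate from 84.5 m to 142.0 m: V₃ = 22.9 × (142.0/84.5)^0.1208 = 22.9 × 1.0647 = 24.3822 m/s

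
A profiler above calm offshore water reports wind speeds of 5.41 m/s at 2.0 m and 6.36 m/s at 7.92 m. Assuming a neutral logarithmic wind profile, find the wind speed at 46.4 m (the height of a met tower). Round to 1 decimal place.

Log law: V ∝ ln(z/z₀). From the pair, with r = V₁/V₂ = 0.85063,
ln z₀ = (ln z₁ − r·ln z₂)/(1 − r) = (0.6931 − 0.85063×2.0694)/0.14937 = -7.1442 → z₀ = 0.0007894 m
V₃ = V₁ · ln(z₃/z₀)/ln(z₁/z₀) = 5.41 × 10.9815/7.8373 = 7.5804 m/s

7.6 m/s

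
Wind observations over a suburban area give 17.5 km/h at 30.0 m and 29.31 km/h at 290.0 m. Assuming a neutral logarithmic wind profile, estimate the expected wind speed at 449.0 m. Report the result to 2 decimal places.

31.59 km/h

Log law: V ∝ ln(z/z₀). From the pair, with r = V₁/V₂ = 0.59707,
ln z₀ = (ln z₁ − r·ln z₂)/(1 − r) = (3.4012 − 0.59707×5.6699)/0.40293 = 0.0395 → z₀ = 1.040 m
V₃ = V₁ · ln(z₃/z₀)/ln(z₁/z₀) = 17.5 × 6.0675/3.3617 = 31.5856 km/h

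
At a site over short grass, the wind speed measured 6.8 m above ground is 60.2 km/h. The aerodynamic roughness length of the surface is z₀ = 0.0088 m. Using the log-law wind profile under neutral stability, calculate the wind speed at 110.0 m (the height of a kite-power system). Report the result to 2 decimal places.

Log law: V(z) ∝ ln(z/z₀), so V₂/V₁ = ln(z₂/z₀) / ln(z₁/z₀).
ln(110.0/0.0088) = 9.4335, ln(6.8/0.0088) = 6.6499
V₂ = 60.2 × 9.4335/6.6499 = 60.2 × 1.4186 = 85.3988 km/h

85.40 km/h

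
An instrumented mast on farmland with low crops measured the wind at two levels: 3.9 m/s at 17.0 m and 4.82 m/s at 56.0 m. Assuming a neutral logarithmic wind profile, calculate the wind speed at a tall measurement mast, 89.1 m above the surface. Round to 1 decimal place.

Log law: V ∝ ln(z/z₀). From the pair, with r = V₁/V₂ = 0.80913,
ln z₀ = (ln z₁ − r·ln z₂)/(1 − r) = (2.8332 − 0.80913×4.0254)/0.19087 = -2.2204 → z₀ = 0.1086 m
V₃ = V₁ · ln(z₃/z₀)/ln(z₁/z₀) = 3.9 × 6.7102/5.0536 = 5.1784 m/s

5.2 m/s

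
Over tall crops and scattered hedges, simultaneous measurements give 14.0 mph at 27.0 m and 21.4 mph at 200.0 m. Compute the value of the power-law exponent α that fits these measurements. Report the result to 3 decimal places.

α ≈ 0.212

Power law: V₂/V₁ = (z₂/z₁)^α ⇒ α = ln(V₂/V₁) / ln(z₂/z₁)
α = ln(21.4/14.0) / ln(200.0/27.0) = ln(1.5286) / ln(7.4074)
  = 0.42433 / 2.00248 = 0.21190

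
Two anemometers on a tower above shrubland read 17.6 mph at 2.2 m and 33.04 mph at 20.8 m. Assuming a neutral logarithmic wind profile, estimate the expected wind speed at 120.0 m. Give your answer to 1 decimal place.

45.1 mph

Log law: V ∝ ln(z/z₀). From the pair, with r = V₁/V₂ = 0.53269,
ln z₀ = (ln z₁ − r·ln z₂)/(1 − r) = (0.7885 − 0.53269×3.0350)/0.46731 = -1.7723 → z₀ = 0.1699 m
V₃ = V₁ · ln(z₃/z₀)/ln(z₁/z₀) = 17.6 × 6.5598/2.5608 = 45.0851 mph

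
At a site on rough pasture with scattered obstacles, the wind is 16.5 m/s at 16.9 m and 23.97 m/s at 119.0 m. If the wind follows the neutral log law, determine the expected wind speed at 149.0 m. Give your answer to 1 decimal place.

Log law: V ∝ ln(z/z₀). From the pair, with r = V₁/V₂ = 0.68836,
ln z₀ = (ln z₁ − r·ln z₂)/(1 − r) = (2.8273 − 0.68836×4.7791)/0.31164 = -1.4839 → z₀ = 0.2267 m
V₃ = V₁ · ln(z₃/z₀)/ln(z₁/z₀) = 16.5 × 6.4879/4.3112 = 24.8304 m/s

24.8 m/s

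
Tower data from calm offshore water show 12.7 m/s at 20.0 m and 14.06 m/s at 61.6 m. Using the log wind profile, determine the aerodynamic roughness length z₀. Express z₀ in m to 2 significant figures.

z₀ ≈ 0.00055 m

Log law: V(z) ∝ ln(z/z₀). With r = V₁/V₂ = 12.7/14.06 = 0.90327,
r · ln(z₂/z₀) = ln(z₁/z₀) ⇒ ln z₀ = (ln z₁ − r·ln z₂)/(1 − r)
ln z₀ = (2.99573 − 0.90327×4.12066) / 0.09673 = -7.5091
z₀ = exp(-7.5091) = 0.0005481 m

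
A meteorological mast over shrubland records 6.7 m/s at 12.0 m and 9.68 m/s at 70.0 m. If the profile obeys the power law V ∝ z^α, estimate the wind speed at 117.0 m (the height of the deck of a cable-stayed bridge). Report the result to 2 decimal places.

First find α: α = ln(V₂/V₁)/ln(z₂/z₁) = ln(9.68/6.7)/ln(70.0/12.0) = 0.36795/1.76359 = 0.2086
Extrapolate from 70.0 m to 117.0 m: V₃ = 9.68 × (117.0/70.0)^0.2086 = 9.68 × 1.1131 = 10.7751 m/s

10.78 m/s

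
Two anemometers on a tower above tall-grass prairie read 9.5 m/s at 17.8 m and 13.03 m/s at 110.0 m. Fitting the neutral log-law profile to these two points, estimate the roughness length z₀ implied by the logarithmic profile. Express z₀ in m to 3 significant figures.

Log law: V(z) ∝ ln(z/z₀). With r = V₁/V₂ = 9.5/13.03 = 0.72909,
r · ln(z₂/z₀) = ln(z₁/z₀) ⇒ ln z₀ = (ln z₁ − r·ln z₂)/(1 − r)
ln z₀ = (2.87920 − 0.72909×4.70048) / 0.27091 = -2.0223
z₀ = exp(-2.0223) = 0.1324 m

z₀ ≈ 0.132 m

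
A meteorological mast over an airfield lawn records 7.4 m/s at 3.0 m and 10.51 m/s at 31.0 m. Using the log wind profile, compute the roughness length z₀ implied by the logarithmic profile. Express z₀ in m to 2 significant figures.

Log law: V(z) ∝ ln(z/z₀). With r = V₁/V₂ = 7.4/10.51 = 0.70409,
r · ln(z₂/z₀) = ln(z₁/z₀) ⇒ ln z₀ = (ln z₁ − r·ln z₂)/(1 − r)
ln z₀ = (1.09861 − 0.70409×3.43399) / 0.29591 = -4.4582
z₀ = exp(-4.4582) = 0.01158 m

z₀ ≈ 0.012 m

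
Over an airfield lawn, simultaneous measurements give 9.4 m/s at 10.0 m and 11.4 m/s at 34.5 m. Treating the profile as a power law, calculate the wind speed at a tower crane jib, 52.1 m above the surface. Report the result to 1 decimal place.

First find α: α = ln(V₂/V₁)/ln(z₂/z₁) = ln(11.4/9.4)/ln(34.5/10.0) = 0.19290/1.23837 = 0.1558
Extrapolate from 34.5 m to 52.1 m: V₃ = 11.4 × (52.1/34.5)^0.1558 = 11.4 × 1.0663 = 12.1560 m/s

12.2 m/s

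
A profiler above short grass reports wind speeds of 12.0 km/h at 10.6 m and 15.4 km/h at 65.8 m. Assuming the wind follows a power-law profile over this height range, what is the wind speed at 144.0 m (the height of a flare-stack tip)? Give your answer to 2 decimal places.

First find α: α = ln(V₂/V₁)/ln(z₂/z₁) = ln(15.4/12.0)/ln(65.8/10.6) = 0.24946/1.82577 = 0.1366
Extrapolate from 65.8 m to 144.0 m: V₃ = 15.4 × (144.0/65.8)^0.1366 = 15.4 × 1.1129 = 17.1394 km/h

17.14 km/h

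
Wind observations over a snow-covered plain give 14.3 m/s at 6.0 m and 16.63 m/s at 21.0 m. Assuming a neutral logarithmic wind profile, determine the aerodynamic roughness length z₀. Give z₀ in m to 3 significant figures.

z₀ ≈ 0.00275 m

Log law: V(z) ∝ ln(z/z₀). With r = V₁/V₂ = 14.3/16.63 = 0.85989,
r · ln(z₂/z₀) = ln(z₁/z₀) ⇒ ln z₀ = (ln z₁ − r·ln z₂)/(1 − r)
ln z₀ = (1.79176 − 0.85989×3.04452) / 0.14011 = -5.8969
z₀ = exp(-5.8969) = 0.002748 m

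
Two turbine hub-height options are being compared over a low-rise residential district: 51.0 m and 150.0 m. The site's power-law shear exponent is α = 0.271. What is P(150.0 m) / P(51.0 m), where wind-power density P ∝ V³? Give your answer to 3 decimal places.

Speed ratio: V_B/V_A = (z_B/z_A)^α = (150.0/51.0)^0.271 = (2.9412)^0.271 = 1.33958
Power-density ratio: P_B/P_A = (V_B/V_A)³ = (1.33958)³ = 2.40385

2.404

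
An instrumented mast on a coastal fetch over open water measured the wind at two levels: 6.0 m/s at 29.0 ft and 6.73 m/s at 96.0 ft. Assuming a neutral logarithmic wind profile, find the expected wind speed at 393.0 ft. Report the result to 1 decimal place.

Log law: V ∝ ln(z/z₀). From the pair, with r = V₁/V₂ = 0.89153,
ln z₀ = (ln z₁ − r·ln z₂)/(1 − r) = (3.3673 − 0.89153×4.5643)/0.10847 = -6.4715 → z₀ = 0.001547 ft
V₃ = V₁ · ln(z₃/z₀)/ln(z₁/z₀) = 6.0 × 12.4453/9.8388 = 7.5895 m/s

7.6 m/s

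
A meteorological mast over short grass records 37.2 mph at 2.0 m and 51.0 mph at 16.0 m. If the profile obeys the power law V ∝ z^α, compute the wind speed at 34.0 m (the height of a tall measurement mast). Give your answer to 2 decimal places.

First find α: α = ln(V₂/V₁)/ln(z₂/z₁) = ln(51.0/37.2)/ln(16.0/2.0) = 0.31552/2.07944 = 0.1517
Extrapolate from 16.0 m to 34.0 m: V₃ = 51.0 × (34.0/16.0)^0.1517 = 51.0 × 1.1212 = 57.1796 mph

57.18 mph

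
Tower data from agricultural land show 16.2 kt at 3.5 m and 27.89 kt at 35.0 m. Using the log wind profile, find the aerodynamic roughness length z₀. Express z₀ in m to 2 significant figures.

Log law: V(z) ∝ ln(z/z₀). With r = V₁/V₂ = 16.2/27.89 = 0.58085,
r · ln(z₂/z₀) = ln(z₁/z₀) ⇒ ln z₀ = (ln z₁ − r·ln z₂)/(1 − r)
ln z₀ = (1.25276 − 0.58085×3.55535) / 0.41915 = -1.9382
z₀ = exp(-1.9382) = 0.1440 m

z₀ ≈ 0.14 m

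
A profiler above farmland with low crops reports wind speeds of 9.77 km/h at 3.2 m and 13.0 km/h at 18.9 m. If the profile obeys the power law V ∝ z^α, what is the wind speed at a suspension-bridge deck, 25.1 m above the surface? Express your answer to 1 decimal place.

First find α: α = ln(V₂/V₁)/ln(z₂/z₁) = ln(13.0/9.77)/ln(18.9/3.2) = 0.28563/1.77601 = 0.1608
Extrapolate from 18.9 m to 25.1 m: V₃ = 13.0 × (25.1/18.9)^0.1608 = 13.0 × 1.0467 = 13.6069 km/h

13.6 km/h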